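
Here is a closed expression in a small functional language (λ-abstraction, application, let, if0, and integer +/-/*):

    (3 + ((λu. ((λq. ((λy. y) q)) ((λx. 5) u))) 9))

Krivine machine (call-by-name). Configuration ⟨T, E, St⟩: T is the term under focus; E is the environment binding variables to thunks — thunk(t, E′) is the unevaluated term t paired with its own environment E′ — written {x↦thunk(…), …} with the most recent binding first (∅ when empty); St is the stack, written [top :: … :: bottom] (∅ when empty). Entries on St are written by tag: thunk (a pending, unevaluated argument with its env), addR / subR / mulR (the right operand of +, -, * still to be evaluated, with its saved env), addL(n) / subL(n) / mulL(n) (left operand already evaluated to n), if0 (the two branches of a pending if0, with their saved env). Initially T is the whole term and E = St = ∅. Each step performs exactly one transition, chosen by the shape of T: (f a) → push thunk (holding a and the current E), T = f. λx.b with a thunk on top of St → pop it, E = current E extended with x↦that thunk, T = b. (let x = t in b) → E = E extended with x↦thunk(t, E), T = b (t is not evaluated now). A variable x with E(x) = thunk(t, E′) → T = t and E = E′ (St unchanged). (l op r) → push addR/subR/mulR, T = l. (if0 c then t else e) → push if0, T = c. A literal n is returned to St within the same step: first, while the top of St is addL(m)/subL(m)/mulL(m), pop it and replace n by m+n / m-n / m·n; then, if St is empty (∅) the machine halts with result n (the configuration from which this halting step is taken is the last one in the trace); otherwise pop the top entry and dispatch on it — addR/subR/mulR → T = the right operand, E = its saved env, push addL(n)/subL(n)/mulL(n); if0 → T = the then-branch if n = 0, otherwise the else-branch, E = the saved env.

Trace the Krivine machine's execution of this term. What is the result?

t=0: ⟨T=(3 + ((λu. ((λq. ((λy. y) q)) ((λx. 5) u))) 9)); E=∅; St=∅⟩
t=1: ⟨T=3; E=∅; St=[addR]⟩
t=2: ⟨T=((λu. ((λq. ((λy. y) q)) ((λx. 5) u))) 9); E=∅; St=[addL(3)]⟩
t=3: ⟨T=(λu. ((λq. ((λy. y) q)) ((λx. 5) u))); E=∅; St=[thunk :: addL(3)]⟩
t=4: ⟨T=((λq. ((λy. y) q)) ((λx. 5) u)); E={u↦thunk(9, ∅)}; St=[addL(3)]⟩
t=5: ⟨T=(λq. ((λy. y) q)); E={u↦thunk(9, ∅)}; St=[thunk :: addL(3)]⟩
t=6: ⟨T=((λy. y) q); E={q↦thunk(((λx. 5) u), {u↦thunk(9, ∅)}), u↦thunk(9, ∅)}; St=[addL(3)]⟩
t=7: ⟨T=(λy. y); E={q↦thunk(((λx. 5) u), {u↦thunk(9, ∅)}), u↦thunk(9, ∅)}; St=[thunk :: addL(3)]⟩
t=8: ⟨T=y; E={y↦thunk(q, {q↦thunk(((λx. 5) u), {u↦thunk(9, ∅)}), u↦thunk(9, ∅)}), q↦thunk(((λx. 5) u), {u↦thunk(9, ∅)}), u↦thunk(9, ∅)}; St=[addL(3)]⟩
t=9: ⟨T=q; E={q↦thunk(((λx. 5) u), {u↦thunk(9, ∅)}), u↦thunk(9, ∅)}; St=[addL(3)]⟩
t=10: ⟨T=((λx. 5) u); E={u↦thunk(9, ∅)}; St=[addL(3)]⟩
t=11: ⟨T=(λx. 5); E={u↦thunk(9, ∅)}; St=[thunk :: addL(3)]⟩
t=12: ⟨T=5; E={x↦thunk(u, {u↦thunk(9, ∅)}), u↦thunk(9, ∅)}; St=[addL(3)]⟩
→ final value 8

Answer: 8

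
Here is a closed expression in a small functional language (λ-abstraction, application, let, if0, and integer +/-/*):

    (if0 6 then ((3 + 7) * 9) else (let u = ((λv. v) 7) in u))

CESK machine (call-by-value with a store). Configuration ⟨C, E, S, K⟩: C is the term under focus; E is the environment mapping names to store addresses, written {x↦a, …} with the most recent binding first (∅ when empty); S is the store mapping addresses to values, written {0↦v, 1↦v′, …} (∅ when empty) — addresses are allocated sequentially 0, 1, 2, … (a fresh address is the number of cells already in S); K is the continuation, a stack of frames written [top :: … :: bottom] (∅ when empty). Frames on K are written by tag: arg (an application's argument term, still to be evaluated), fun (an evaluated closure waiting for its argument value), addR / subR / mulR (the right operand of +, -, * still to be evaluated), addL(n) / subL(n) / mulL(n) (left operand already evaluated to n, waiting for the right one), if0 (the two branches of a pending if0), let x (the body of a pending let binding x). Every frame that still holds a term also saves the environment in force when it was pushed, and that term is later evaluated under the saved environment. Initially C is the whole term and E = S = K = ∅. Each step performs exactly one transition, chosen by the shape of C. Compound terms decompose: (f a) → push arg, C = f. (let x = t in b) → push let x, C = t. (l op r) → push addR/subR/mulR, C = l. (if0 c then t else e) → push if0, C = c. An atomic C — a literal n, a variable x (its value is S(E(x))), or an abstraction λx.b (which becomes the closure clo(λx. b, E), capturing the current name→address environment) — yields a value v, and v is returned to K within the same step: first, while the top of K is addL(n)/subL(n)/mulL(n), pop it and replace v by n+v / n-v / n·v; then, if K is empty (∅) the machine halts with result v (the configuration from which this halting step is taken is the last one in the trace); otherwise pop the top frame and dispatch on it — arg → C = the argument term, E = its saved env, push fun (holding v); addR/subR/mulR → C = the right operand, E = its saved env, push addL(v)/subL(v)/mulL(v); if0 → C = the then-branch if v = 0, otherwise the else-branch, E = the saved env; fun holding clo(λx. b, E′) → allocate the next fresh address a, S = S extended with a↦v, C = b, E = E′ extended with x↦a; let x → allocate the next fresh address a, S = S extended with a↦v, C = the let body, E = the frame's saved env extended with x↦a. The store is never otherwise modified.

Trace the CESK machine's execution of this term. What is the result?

Answer: 7

Derivation:
0. <C=(if0 6 then ((3 + 7) * 9) else (let u = ((λv. v) 7) in u)), E=∅, S=∅, K=∅>
1. <C=6, E=∅, S=∅, K=[if0]>
2. <C=(let u = ((λv. v) 7) in u), E=∅, S=∅, K=∅>
3. <C=((λv. v) 7), E=∅, S=∅, K=[let u]>
4. <C=(λv. v), E=∅, S=∅, K=[arg :: let u]>
5. <C=7, E=∅, S=∅, K=[fun :: let u]>
6. <C=v, E={v↦0}, S={0↦7}, K=[let u]>
7. <C=u, E={u↦1}, S={0↦7, 1↦7}, K=∅>
→ final value 7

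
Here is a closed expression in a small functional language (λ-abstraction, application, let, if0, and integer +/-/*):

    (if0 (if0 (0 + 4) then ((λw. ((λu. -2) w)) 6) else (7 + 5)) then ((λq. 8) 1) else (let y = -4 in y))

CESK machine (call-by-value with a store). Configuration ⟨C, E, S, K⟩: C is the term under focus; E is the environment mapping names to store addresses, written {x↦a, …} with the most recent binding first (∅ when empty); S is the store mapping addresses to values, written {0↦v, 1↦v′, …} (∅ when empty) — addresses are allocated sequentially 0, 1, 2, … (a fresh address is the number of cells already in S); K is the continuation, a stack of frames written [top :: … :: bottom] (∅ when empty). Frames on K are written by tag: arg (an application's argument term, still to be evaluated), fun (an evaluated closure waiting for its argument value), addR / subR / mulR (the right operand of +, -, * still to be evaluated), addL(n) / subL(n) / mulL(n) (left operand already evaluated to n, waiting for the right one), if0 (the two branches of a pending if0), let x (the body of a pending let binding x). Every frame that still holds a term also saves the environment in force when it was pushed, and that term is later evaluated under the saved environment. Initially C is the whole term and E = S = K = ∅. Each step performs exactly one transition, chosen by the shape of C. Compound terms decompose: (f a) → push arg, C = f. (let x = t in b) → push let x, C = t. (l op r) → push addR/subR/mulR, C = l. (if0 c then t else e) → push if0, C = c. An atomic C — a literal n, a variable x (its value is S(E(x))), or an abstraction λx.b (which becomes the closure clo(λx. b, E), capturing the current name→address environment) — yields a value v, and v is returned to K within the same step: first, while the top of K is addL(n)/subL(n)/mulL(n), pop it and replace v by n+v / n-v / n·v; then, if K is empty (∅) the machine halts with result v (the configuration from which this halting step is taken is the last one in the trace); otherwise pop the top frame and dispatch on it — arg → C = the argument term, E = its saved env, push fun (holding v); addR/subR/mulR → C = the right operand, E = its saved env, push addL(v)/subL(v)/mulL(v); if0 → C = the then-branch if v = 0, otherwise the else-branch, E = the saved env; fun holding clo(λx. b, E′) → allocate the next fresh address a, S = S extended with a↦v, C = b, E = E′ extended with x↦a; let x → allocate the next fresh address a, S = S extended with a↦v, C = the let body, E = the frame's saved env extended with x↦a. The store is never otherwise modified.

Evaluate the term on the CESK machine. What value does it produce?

0. ⟨C=(if0 (if0 (0 + 4) then ((λw. ((λu. -2) w)) 6) else (7 + 5)) then ((λq. 8) 1) else (let y = -4 in y)); E=∅; S=∅; K=∅⟩
1. ⟨C=(if0 (0 + 4) then ((λw. ((λu. -2) w)) 6) else (7 + 5)); E=∅; S=∅; K=[if0]⟩
2. ⟨C=(0 + 4); E=∅; S=∅; K=[if0 :: if0]⟩
3. ⟨C=0; E=∅; S=∅; K=[addR :: if0 :: if0]⟩
4. ⟨C=4; E=∅; S=∅; K=[addL(0) :: if0 :: if0]⟩
5. ⟨C=(7 + 5); E=∅; S=∅; K=[if0]⟩
6. ⟨C=7; E=∅; S=∅; K=[addR :: if0]⟩
7. ⟨C=5; E=∅; S=∅; K=[addL(7) :: if0]⟩
8. ⟨C=(let y = -4 in y); E=∅; S=∅; K=∅⟩
9. ⟨C=-4; E=∅; S=∅; K=[let y]⟩
10. ⟨C=y; E={y↦0}; S={0↦-4}; K=∅⟩
→ final value -4

Answer: -4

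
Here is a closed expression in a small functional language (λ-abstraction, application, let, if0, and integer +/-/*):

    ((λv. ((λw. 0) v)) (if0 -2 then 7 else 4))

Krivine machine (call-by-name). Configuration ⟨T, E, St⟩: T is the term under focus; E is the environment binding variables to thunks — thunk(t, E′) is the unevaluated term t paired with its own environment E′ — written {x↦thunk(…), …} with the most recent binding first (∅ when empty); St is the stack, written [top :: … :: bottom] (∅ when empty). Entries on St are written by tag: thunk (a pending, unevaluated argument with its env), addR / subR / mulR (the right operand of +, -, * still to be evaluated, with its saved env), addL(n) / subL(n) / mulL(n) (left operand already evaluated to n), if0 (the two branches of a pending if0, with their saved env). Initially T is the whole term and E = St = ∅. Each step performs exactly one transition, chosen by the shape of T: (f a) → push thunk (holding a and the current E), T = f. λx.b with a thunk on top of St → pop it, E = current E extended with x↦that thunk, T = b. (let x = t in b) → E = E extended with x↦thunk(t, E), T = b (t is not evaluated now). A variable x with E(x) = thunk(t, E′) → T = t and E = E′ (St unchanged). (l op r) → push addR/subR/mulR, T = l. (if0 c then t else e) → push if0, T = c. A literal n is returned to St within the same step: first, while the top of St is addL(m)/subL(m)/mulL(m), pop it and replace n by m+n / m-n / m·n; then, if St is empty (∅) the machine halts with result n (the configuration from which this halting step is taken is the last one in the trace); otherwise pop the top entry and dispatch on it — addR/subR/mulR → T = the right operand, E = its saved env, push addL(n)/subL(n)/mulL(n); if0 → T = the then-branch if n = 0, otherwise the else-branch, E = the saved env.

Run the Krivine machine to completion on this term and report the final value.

Answer: 0

Derivation:
0. ⟨T=((λv. ((λw. 0) v)) (if0 -2 then 7 else 4)); E=∅; St=∅⟩
1. ⟨T=(λv. ((λw. 0) v)); E=∅; St=[thunk]⟩
2. ⟨T=((λw. 0) v); E={v↦thunk((if0 -2 then 7 else 4), ∅)}; St=∅⟩
3. ⟨T=(λw. 0); E={v↦thunk((if0 -2 then 7 else 4), ∅)}; St=[thunk]⟩
4. ⟨T=0; E={w↦thunk(v, {v↦thunk((if0 -2 then 7 else 4), ∅)}), v↦thunk((if0 -2 then 7 else 4), ∅)}; St=∅⟩
→ final value 0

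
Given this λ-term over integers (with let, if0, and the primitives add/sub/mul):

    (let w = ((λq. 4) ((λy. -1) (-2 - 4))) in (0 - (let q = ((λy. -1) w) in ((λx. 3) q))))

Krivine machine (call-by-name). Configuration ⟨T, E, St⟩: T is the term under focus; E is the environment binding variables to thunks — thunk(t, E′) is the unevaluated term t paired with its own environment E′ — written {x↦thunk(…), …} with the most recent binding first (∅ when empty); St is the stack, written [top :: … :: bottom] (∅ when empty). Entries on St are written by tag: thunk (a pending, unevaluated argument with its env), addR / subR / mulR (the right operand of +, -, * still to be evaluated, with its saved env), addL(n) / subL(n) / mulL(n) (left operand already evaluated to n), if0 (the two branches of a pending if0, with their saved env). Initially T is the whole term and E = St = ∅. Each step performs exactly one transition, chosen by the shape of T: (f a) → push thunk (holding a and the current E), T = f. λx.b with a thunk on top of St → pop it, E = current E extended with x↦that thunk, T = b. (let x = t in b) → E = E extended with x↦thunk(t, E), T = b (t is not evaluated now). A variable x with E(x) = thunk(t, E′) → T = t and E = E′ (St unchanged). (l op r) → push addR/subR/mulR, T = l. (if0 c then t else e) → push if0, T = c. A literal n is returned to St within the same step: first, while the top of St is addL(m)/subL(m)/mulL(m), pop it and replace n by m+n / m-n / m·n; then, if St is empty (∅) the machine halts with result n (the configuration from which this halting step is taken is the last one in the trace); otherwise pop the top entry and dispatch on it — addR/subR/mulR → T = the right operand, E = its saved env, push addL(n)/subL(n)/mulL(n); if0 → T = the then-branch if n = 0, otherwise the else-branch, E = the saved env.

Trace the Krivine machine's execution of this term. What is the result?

Answer: -3

Derivation:
0. ⟨T=(let w = ((λq. 4) ((λy. -1) (-2 - 4))) in (0 - (let q = ((λy. -1) w) in ((λx. 3) q)))); E=∅; St=∅⟩
1. ⟨T=(0 - (let q = ((λy. -1) w) in ((λx. 3) q))); E={w↦thunk(((λq. 4) ((λy. -1) (-2 - 4))), ∅)}; St=∅⟩
2. ⟨T=0; E={w↦thunk(((λq. 4) ((λy. -1) (-2 - 4))), ∅)}; St=[subR]⟩
3. ⟨T=(let q = ((λy. -1) w) in ((λx. 3) q)); E={w↦thunk(((λq. 4) ((λy. -1) (-2 - 4))), ∅)}; St=[subL(0)]⟩
4. ⟨T=((λx. 3) q); E={q↦thunk(((λy. -1) w), {w↦thunk(((λq. 4) ((λy. -1) (-2 - 4))), ∅)}), w↦thunk(((λq. 4) ((λy. -1) (-2 - 4))), ∅)}; St=[subL(0)]⟩
5. ⟨T=(λx. 3); E={q↦thunk(((λy. -1) w), {w↦thunk(((λq. 4) ((λy. -1) (-2 - 4))), ∅)}), w↦thunk(((λq. 4) ((λy. -1) (-2 - 4))), ∅)}; St=[thunk :: subL(0)]⟩
6. ⟨T=3; E={x↦thunk(q, {q↦thunk(((λy. -1) w), {w↦thunk(((λq. 4) ((λy. -1) (-2 - 4))), ∅)}), w↦thunk(((λq. 4) ((λy. -1) (-2 - 4))), ∅)}), q↦thunk(((λy. -1) w), {w↦thunk(((λq. 4) ((λy. -1) (-2 - 4))), ∅)}), w↦thunk(((λq. 4) ((λy. -1) (-2 - 4))), ∅)}; St=[subL(0)]⟩
→ final value -3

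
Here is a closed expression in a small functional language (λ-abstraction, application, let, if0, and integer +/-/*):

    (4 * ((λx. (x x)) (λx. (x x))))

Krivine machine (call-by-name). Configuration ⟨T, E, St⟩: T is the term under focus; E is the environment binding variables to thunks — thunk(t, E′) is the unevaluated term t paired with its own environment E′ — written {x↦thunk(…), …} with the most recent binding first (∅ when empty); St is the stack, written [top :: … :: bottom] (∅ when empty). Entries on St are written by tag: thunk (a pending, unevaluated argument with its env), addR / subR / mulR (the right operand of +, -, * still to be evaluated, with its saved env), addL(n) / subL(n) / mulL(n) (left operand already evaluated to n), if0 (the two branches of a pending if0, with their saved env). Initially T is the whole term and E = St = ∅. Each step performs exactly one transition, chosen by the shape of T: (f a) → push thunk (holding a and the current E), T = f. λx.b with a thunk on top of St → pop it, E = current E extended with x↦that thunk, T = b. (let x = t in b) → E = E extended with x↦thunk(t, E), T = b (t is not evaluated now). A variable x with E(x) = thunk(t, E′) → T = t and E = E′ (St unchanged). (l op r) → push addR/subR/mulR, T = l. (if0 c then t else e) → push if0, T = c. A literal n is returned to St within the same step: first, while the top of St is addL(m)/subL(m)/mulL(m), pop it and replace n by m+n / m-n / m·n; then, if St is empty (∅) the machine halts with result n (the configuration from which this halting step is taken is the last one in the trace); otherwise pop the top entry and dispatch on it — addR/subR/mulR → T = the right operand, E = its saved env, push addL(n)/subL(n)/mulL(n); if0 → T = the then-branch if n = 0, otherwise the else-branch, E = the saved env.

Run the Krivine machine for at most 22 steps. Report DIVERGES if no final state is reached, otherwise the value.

Answer: DIVERGES (no final state within 22 steps)

Execution trace:
t=0: ⟨T=(4 * ((λx. (x x)) (λx. (x x)))); E=∅; St=∅⟩
t=1: ⟨T=4; E=∅; St=[mulR]⟩
t=2: ⟨T=((λx. (x x)) (λx. (x x))); E=∅; St=[mulL(4)]⟩
t=3: ⟨T=(λx. (x x)); E=∅; St=[thunk :: mulL(4)]⟩
t=4: ⟨T=(x x); E={x↦thunk((λx. (x x)), ∅)}; St=[mulL(4)]⟩
t=5: ⟨T=x; E={x↦thunk((λx. (x x)), ∅)}; St=[thunk :: mulL(4)]⟩
t=6: ⟨T=(λx. (x x)); E=∅; St=[thunk :: mulL(4)]⟩
t=7: ⟨T=(x x); E={x↦thunk(x, {x↦thunk((λx. (x x)), ∅)})}; St=[mulL(4)]⟩
t=8: ⟨T=x; E={x↦thunk(x, {x↦thunk((λx. (x x)), ∅)})}; St=[thunk :: mulL(4)]⟩
t=9: ⟨T=x; E={x↦thunk((λx. (x x)), ∅)}; St=[thunk :: mulL(4)]⟩
t=10: ⟨T=(λx. (x x)); E=∅; St=[thunk :: mulL(4)]⟩
t=11: ⟨T=(x x); E={x↦thunk(x, {x↦thunk(x, {x↦thunk((λx. (x x)), ∅)})})}; St=[mulL(4)]⟩
t=12: ⟨T=x; E={x↦thunk(x, {x↦thunk(x, {x↦thunk((λx. (x x)), ∅)})})}; St=[thunk :: mulL(4)]⟩
t=13: ⟨T=x; E={x↦thunk(x, {x↦thunk((λx. (x x)), ∅)})}; St=[thunk :: mulL(4)]⟩
t=14: ⟨T=x; E={x↦thunk((λx. (x x)), ∅)}; St=[thunk :: mulL(4)]⟩
t=15: ⟨T=(λx. (x x)); E=∅; St=[thunk :: mulL(4)]⟩
t=16: ⟨T=(x x); E={x↦thunk(x, {x↦thunk(x, {x↦thunk(x, {x↦thunk((λx. (x x)), ∅)})})})}; St=[mulL(4)]⟩
t=17: ⟨T=x; E={x↦thunk(x, {x↦thunk(x, {x↦thunk(x, {x↦thunk((λx. (x x)), ∅)})})})}; St=[thunk :: mulL(4)]⟩
t=18: ⟨T=x; E={x↦thunk(x, {x↦thunk(x, {x↦thunk((λx. (x x)), ∅)})})}; St=[thunk :: mulL(4)]⟩
t=19: ⟨T=x; E={x↦thunk(x, {x↦thunk((λx. (x x)), ∅)})}; St=[thunk :: mulL(4)]⟩
t=20: ⟨T=x; E={x↦thunk((λx. (x x)), ∅)}; St=[thunk :: mulL(4)]⟩
t=21: ⟨T=(λx. (x x)); E=∅; St=[thunk :: mulL(4)]⟩
t=22: ⟨T=(x x); E={x↦thunk(x, {x↦thunk(x, {x↦thunk(x, {x↦thunk(x, {x↦thunk((λx. (x x)), ∅)})})})})}; St=[mulL(4)]⟩
→ 22 transitions taken and the configuration is still not final: no result within 22 steps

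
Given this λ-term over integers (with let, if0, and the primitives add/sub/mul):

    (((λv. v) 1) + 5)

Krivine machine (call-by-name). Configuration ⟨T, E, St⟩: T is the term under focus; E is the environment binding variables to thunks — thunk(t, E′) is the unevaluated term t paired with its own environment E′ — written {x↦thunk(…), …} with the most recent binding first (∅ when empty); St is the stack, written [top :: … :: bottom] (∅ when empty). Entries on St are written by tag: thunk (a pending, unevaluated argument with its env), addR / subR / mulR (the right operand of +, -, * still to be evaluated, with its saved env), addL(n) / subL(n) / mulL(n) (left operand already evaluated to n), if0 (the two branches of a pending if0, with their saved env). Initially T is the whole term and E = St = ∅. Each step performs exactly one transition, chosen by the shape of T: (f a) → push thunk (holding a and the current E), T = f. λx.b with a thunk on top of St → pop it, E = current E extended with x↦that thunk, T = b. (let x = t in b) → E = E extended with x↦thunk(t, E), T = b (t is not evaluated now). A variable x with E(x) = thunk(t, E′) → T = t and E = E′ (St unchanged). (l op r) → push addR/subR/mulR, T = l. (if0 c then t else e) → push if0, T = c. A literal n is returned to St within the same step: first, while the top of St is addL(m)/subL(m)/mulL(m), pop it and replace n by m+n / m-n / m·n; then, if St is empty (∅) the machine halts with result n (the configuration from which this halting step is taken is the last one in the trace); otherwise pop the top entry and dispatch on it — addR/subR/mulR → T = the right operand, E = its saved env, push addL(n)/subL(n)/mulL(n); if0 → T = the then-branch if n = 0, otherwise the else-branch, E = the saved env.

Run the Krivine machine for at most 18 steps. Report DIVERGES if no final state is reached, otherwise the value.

[0] [T=(((λv. v) 1) + 5) | E=∅ | St=∅]
[1] [T=((λv. v) 1) | E=∅ | St=[addR]]
[2] [T=(λv. v) | E=∅ | St=[thunk :: addR]]
[3] [T=v | E={v↦thunk(1, ∅)} | St=[addR]]
[4] [T=1 | E=∅ | St=[addR]]
[5] [T=5 | E=∅ | St=[addL(1)]]
→ final value 6

Answer: 6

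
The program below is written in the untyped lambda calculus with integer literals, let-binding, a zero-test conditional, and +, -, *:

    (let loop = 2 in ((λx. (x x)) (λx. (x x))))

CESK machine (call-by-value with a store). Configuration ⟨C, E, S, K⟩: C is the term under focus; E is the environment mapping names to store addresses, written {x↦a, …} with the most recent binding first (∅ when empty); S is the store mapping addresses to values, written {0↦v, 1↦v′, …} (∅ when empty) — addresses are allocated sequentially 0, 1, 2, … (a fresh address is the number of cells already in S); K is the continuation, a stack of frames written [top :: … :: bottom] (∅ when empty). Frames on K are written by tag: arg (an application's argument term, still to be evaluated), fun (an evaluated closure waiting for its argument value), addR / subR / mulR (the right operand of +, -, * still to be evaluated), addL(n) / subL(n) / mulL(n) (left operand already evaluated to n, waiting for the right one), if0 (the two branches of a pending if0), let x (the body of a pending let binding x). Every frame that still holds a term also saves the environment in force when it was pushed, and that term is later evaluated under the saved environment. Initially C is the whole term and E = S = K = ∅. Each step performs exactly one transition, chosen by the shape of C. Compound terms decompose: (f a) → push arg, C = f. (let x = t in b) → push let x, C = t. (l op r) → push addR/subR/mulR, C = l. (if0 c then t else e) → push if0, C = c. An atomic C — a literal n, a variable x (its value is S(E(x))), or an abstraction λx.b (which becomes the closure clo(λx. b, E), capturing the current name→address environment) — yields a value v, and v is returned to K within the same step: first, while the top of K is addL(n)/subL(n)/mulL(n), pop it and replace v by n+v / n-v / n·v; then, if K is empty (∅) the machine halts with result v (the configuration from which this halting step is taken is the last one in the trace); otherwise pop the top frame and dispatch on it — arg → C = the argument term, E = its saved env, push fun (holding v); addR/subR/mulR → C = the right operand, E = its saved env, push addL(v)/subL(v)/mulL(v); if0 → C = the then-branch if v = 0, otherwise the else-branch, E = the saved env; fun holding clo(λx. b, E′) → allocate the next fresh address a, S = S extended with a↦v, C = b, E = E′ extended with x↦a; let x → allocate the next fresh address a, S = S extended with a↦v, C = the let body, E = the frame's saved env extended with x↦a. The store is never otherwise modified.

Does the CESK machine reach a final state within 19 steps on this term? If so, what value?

step 0: ⟨C=(let loop = 2 in ((λx. (x x)) (λx. (x x)))); E=∅; S=∅; K=∅⟩
step 1: ⟨C=2; E=∅; S=∅; K=[let loop]⟩
step 2: ⟨C=((λx. (x x)) (λx. (x x))); E={loop↦0}; S={0↦2}; K=∅⟩
step 3: ⟨C=(λx. (x x)); E={loop↦0}; S={0↦2}; K=[arg]⟩
step 4: ⟨C=(λx. (x x)); E={loop↦0}; S={0↦2}; K=[fun]⟩
step 5: ⟨C=(x x); E={x↦1, loop↦0}; S={0↦2, 1↦clo(λx. (x x), {loop↦0})}; K=∅⟩
step 6: ⟨C=x; E={x↦1, loop↦0}; S={0↦2, 1↦clo(λx. (x x), {loop↦0})}; K=[arg]⟩
step 7: ⟨C=x; E={x↦1, loop↦0}; S={0↦2, 1↦clo(λx. (x x), {loop↦0})}; K=[fun]⟩
step 8: ⟨C=(x x); E={x↦2, loop↦0}; S={0↦2, 1↦clo(λx. (x x), {loop↦0}), 2↦clo(λx. (x x), {loop↦0})}; K=∅⟩
step 9: ⟨C=x; E={x↦2, loop↦0}; S={0↦2, 1↦clo(λx. (x x), {loop↦0}), 2↦clo(λx. (x x), {loop↦0})}; K=[arg]⟩
step 10: ⟨C=x; E={x↦2, loop↦0}; S={0↦2, 1↦clo(λx. (x x), {loop↦0}), 2↦clo(λx. (x x), {loop↦0})}; K=[fun]⟩
step 11: ⟨C=(x x); E={x↦3, loop↦0}; S={0↦2, 1↦clo(λx. (x x), {loop↦0}), 2↦clo(λx. (x x), {loop↦0}), 3↦clo(λx. (x x), {loop↦0})}; K=∅⟩
step 12: ⟨C=x; E={x↦3, loop↦0}; S={0↦2, 1↦clo(λx. (x x), {loop↦0}), 2↦clo(λx. (x x), {loop↦0}), 3↦clo(λx. (x x), {loop↦0})}; K=[arg]⟩
step 13: ⟨C=x; E={x↦3, loop↦0}; S={0↦2, 1↦clo(λx. (x x), {loop↦0}), 2↦clo(λx. (x x), {loop↦0}), 3↦clo(λx. (x x), {loop↦0})}; K=[fun]⟩
step 14: ⟨C=(x x); E={x↦4, loop↦0}; S={0↦2, 1↦clo(λx. (x x), {loop↦0}), 2↦clo(λx. (x x), {loop↦0}), 3↦clo(λx. (x x), {loop↦0}), 4↦clo(λx. (x x), {loop↦0})}; K=∅⟩
step 15: ⟨C=x; E={x↦4, loop↦0}; S={0↦2, 1↦clo(λx. (x x), {loop↦0}), 2↦clo(λx. (x x), {loop↦0}), 3↦clo(λx. (x x), {loop↦0}), 4↦clo(λx. (x x), {loop↦0})}; K=[arg]⟩
step 16: ⟨C=x; E={x↦4, loop↦0}; S={0↦2, 1↦clo(λx. (x x), {loop↦0}), 2↦clo(λx. (x x), {loop↦0}), 3↦clo(λx. (x x), {loop↦0}), 4↦clo(λx. (x x), {loop↦0})}; K=[fun]⟩
step 17: ⟨C=(x x); E={x↦5, loop↦0}; S={0↦2, 1↦clo(λx. (x x), {loop↦0}), 2↦clo(λx. (x x), {loop↦0}), 3↦clo(λx. (x x), {loop↦0}), 4↦clo(λx. (x x), {loop↦0}), 5↦clo(λx. (x x), {loop↦0})}; K=∅⟩
step 18: ⟨C=x; E={x↦5, loop↦0}; S={0↦2, 1↦clo(λx. (x x), {loop↦0}), 2↦clo(λx. (x x), {loop↦0}), 3↦clo(λx. (x x), {loop↦0}), 4↦clo(λx. (x x), {loop↦0}), 5↦clo(λx. (x x), {loop↦0})}; K=[arg]⟩
step 19: ⟨C=x; E={x↦5, loop↦0}; S={0↦2, 1↦clo(λx. (x x), {loop↦0}), 2↦clo(λx. (x x), {loop↦0}), 3↦clo(λx. (x x), {loop↦0}), 4↦clo(λx. (x x), {loop↦0}), 5↦clo(λx. (x x), {loop↦0})}; K=[fun]⟩
→ 19 transitions taken and the configuration is still not final: no result within 19 steps

Answer: DIVERGES (no final state within 19 steps)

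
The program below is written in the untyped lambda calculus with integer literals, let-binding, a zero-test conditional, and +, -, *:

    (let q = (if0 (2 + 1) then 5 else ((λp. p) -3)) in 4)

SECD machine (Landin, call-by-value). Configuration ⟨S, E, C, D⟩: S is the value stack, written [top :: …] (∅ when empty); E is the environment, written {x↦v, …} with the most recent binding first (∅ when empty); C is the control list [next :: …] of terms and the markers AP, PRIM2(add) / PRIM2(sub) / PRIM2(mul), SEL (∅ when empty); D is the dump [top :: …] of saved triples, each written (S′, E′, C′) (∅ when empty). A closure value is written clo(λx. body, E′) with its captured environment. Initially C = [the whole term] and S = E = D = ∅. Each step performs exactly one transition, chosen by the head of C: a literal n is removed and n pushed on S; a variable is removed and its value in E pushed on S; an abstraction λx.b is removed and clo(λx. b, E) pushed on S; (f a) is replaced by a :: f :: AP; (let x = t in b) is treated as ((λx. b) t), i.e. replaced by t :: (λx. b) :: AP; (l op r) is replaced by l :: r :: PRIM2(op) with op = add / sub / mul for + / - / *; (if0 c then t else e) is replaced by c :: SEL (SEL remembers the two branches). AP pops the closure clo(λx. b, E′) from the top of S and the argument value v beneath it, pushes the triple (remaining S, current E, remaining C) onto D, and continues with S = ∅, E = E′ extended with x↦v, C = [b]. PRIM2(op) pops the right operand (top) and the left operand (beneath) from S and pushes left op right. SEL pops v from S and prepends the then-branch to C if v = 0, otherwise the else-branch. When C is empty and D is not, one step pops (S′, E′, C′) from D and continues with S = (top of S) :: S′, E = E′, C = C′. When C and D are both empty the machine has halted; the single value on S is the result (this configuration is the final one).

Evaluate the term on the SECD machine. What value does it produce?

Answer: 4

Execution trace:
t=0: ⟨S=∅; E=∅; C=[(let q = (if0 (2 + 1) then 5 else ((λp. p) -3)) in 4)]; D=∅⟩
t=1: ⟨S=∅; E=∅; C=[(if0 (2 + 1) then 5 else ((λp. p) -3)) :: (λq. 4) :: AP]; D=∅⟩
t=2: ⟨S=∅; E=∅; C=[(2 + 1) :: SEL :: (λq. 4) :: AP]; D=∅⟩
t=3: ⟨S=∅; E=∅; C=[2 :: 1 :: PRIM2(add) :: SEL :: (λq. 4) :: AP]; D=∅⟩
t=4: ⟨S=[2]; E=∅; C=[1 :: PRIM2(add) :: SEL :: (λq. 4) :: AP]; D=∅⟩
t=5: ⟨S=[1 :: 2]; E=∅; C=[PRIM2(add) :: SEL :: (λq. 4) :: AP]; D=∅⟩
t=6: ⟨S=[3]; E=∅; C=[SEL :: (λq. 4) :: AP]; D=∅⟩
t=7: ⟨S=∅; E=∅; C=[((λp. p) -3) :: (λq. 4) :: AP]; D=∅⟩
t=8: ⟨S=∅; E=∅; C=[-3 :: (λp. p) :: AP :: (λq. 4) :: AP]; D=∅⟩
t=9: ⟨S=[-3]; E=∅; C=[(λp. p) :: AP :: (λq. 4) :: AP]; D=∅⟩
t=10: ⟨S=[clo(λp. p, ∅) :: -3]; E=∅; C=[AP :: (λq. 4) :: AP]; D=∅⟩
t=11: ⟨S=∅; E={p↦-3}; C=[p]; D=[(∅, ∅, [(λq. 4) :: AP])]⟩
t=12: ⟨S=[-3]; E={p↦-3}; C=∅; D=[(∅, ∅, [(λq. 4) :: AP])]⟩
t=13: ⟨S=[-3]; E=∅; C=[(λq. 4) :: AP]; D=∅⟩
t=14: ⟨S=[clo(λq. 4, ∅) :: -3]; E=∅; C=[AP]; D=∅⟩
t=15: ⟨S=∅; E={q↦-3}; C=[4]; D=[(∅, ∅, ∅)]⟩
t=16: ⟨S=[4]; E={q↦-3}; C=∅; D=[(∅, ∅, ∅)]⟩
t=17: ⟨S=[4]; E=∅; C=∅; D=∅⟩
→ final value 4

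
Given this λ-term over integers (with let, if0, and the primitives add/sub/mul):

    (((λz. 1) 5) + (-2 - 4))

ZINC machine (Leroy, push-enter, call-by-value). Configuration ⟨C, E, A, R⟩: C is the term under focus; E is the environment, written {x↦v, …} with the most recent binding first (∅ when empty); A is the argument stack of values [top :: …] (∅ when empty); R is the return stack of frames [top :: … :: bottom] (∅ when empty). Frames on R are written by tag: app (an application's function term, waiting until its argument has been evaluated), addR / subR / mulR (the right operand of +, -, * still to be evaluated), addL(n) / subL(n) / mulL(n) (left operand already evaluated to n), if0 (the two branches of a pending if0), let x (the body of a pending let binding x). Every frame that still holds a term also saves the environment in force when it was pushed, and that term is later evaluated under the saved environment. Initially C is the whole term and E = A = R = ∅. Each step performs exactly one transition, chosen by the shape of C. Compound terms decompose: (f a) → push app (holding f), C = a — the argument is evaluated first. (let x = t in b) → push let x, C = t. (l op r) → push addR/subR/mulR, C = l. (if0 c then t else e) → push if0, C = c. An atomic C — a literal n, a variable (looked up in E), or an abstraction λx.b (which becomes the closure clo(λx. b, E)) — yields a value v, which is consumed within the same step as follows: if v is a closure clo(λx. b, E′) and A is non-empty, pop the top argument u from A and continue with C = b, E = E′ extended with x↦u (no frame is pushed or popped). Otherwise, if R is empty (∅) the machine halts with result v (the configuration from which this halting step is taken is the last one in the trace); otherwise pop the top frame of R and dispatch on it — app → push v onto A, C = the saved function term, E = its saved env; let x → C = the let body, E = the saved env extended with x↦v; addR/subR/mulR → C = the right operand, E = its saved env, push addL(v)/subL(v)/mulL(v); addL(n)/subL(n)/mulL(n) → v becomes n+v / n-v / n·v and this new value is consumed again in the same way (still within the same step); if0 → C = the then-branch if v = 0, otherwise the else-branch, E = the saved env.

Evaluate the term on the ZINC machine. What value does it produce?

0. [C=(((λz. 1) 5) + (-2 - 4)) | E=∅ | A=∅ | R=∅]
1. [C=((λz. 1) 5) | E=∅ | A=∅ | R=[addR]]
2. [C=5 | E=∅ | A=∅ | R=[app :: addR]]
3. [C=(λz. 1) | E=∅ | A=[5] | R=[addR]]
4. [C=1 | E={z↦5} | A=∅ | R=[addR]]
5. [C=(-2 - 4) | E=∅ | A=∅ | R=[addL(1)]]
6. [C=-2 | E=∅ | A=∅ | R=[subR :: addL(1)]]
7. [C=4 | E=∅ | A=∅ | R=[subL(-2) :: addL(1)]]
→ final value -5

Answer: -5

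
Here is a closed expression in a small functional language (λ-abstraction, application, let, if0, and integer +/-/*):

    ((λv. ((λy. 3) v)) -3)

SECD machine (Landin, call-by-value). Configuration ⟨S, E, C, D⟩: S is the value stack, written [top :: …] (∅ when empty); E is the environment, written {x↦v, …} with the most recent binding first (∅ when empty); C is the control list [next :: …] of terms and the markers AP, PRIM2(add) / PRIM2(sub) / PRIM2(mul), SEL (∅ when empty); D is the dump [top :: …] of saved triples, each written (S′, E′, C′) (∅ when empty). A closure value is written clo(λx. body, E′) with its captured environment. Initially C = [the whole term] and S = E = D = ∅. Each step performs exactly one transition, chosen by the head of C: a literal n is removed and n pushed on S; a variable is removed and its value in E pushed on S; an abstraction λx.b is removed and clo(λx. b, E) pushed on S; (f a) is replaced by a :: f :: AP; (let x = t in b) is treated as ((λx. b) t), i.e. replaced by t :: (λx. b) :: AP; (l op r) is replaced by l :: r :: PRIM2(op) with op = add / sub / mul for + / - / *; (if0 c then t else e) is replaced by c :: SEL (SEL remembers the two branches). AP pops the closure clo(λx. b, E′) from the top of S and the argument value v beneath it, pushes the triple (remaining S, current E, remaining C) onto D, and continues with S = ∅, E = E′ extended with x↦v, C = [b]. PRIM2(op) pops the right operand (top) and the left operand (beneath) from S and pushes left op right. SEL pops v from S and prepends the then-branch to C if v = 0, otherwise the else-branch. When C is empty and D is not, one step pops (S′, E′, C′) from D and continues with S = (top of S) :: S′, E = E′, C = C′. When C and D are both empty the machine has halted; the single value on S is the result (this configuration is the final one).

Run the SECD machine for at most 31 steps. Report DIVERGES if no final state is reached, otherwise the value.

Answer: 3

Machine steps:
0. <S=∅, E=∅, C=[((λv. ((λy. 3) v)) -3)], D=∅>
1. <S=∅, E=∅, C=[-3 :: (λv. ((λy. 3) v)) :: AP], D=∅>
2. <S=[-3], E=∅, C=[(λv. ((λy. 3) v)) :: AP], D=∅>
3. <S=[clo(λv. ((λy. 3) v), ∅) :: -3], E=∅, C=[AP], D=∅>
4. <S=∅, E={v↦-3}, C=[((λy. 3) v)], D=[(∅, ∅, ∅)]>
5. <S=∅, E={v↦-3}, C=[v :: (λy. 3) :: AP], D=[(∅, ∅, ∅)]>
6. <S=[-3], E={v↦-3}, C=[(λy. 3) :: AP], D=[(∅, ∅, ∅)]>
7. <S=[clo(λy. 3, {v↦-3}) :: -3], E={v↦-3}, C=[AP], D=[(∅, ∅, ∅)]>
8. <S=∅, E={y↦-3, v↦-3}, C=[3], D=[(∅, {v↦-3}, ∅) :: (∅, ∅, ∅)]>
9. <S=[3], E={y↦-3, v↦-3}, C=∅, D=[(∅, {v↦-3}, ∅) :: (∅, ∅, ∅)]>
10. <S=[3], E={v↦-3}, C=∅, D=[(∅, ∅, ∅)]>
11. <S=[3], E=∅, C=∅, D=∅>
→ final value 3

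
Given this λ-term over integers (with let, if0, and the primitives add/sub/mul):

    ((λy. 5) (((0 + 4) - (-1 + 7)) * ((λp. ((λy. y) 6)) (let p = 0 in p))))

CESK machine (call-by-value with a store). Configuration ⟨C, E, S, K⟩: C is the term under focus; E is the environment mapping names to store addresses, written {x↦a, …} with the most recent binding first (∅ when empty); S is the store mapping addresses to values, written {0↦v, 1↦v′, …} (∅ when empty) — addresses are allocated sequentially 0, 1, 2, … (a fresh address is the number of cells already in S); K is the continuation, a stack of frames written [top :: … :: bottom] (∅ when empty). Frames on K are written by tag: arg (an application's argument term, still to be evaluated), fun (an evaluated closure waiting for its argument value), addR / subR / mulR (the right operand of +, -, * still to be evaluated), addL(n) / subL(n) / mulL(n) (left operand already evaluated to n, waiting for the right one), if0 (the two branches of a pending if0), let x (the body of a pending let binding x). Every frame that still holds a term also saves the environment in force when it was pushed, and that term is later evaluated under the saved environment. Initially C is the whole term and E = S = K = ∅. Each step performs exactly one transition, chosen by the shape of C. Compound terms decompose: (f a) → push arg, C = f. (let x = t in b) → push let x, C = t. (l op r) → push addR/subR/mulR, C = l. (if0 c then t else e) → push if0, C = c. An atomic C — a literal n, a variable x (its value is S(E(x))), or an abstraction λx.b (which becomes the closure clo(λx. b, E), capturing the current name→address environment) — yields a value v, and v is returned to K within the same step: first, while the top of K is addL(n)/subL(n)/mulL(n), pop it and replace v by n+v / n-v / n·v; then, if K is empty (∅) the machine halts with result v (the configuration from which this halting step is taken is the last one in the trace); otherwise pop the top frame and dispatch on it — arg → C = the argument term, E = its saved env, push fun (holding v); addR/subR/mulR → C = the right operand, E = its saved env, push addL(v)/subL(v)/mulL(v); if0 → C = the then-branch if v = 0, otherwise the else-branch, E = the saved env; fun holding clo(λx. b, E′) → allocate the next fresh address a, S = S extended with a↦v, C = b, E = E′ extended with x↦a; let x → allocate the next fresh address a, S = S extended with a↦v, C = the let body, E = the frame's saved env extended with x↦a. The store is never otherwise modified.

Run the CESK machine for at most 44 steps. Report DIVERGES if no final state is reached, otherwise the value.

Answer: 5

Execution trace:
t=0: [C=((λy. 5) (((0 + 4) - (-1 + 7)) * ((λp. ((λy. y) 6)) (let p = 0 in p)))) | E=∅ | S=∅ | K=∅]
t=1: [C=(λy. 5) | E=∅ | S=∅ | K=[arg]]
t=2: [C=(((0 + 4) - (-1 + 7)) * ((λp. ((λy. y) 6)) (let p = 0 in p))) | E=∅ | S=∅ | K=[fun]]
t=3: [C=((0 + 4) - (-1 + 7)) | E=∅ | S=∅ | K=[mulR :: fun]]
t=4: [C=(0 + 4) | E=∅ | S=∅ | K=[subR :: mulR :: fun]]
t=5: [C=0 | E=∅ | S=∅ | K=[addR :: subR :: mulR :: fun]]
t=6: [C=4 | E=∅ | S=∅ | K=[addL(0) :: subR :: mulR :: fun]]
t=7: [C=(-1 + 7) | E=∅ | S=∅ | K=[subL(4) :: mulR :: fun]]
t=8: [C=-1 | E=∅ | S=∅ | K=[addR :: subL(4) :: mulR :: fun]]
t=9: [C=7 | E=∅ | S=∅ | K=[addL(-1) :: subL(4) :: mulR :: fun]]
t=10: [C=((λp. ((λy. y) 6)) (let p = 0 in p)) | E=∅ | S=∅ | K=[mulL(-2) :: fun]]
t=11: [C=(λp. ((λy. y) 6)) | E=∅ | S=∅ | K=[arg :: mulL(-2) :: fun]]
t=12: [C=(let p = 0 in p) | E=∅ | S=∅ | K=[fun :: mulL(-2) :: fun]]
t=13: [C=0 | E=∅ | S=∅ | K=[let p :: fun :: mulL(-2) :: fun]]
t=14: [C=p | E={p↦0} | S={0↦0} | K=[fun :: mulL(-2) :: fun]]
t=15: [C=((λy. y) 6) | E={p↦1} | S={0↦0, 1↦0} | K=[mulL(-2) :: fun]]
t=16: [C=(λy. y) | E={p↦1} | S={0↦0, 1↦0} | K=[arg :: mulL(-2) :: fun]]
t=17: [C=6 | E={p↦1} | S={0↦0, 1↦0} | K=[fun :: mulL(-2) :: fun]]
t=18: [C=y | E={y↦2, p↦1} | S={0↦0, 1↦0, 2↦6} | K=[mulL(-2) :: fun]]
t=19: [C=5 | E={y↦3} | S={0↦0, 1↦0, 2↦6, 3↦-12} | K=∅]
→ final value 5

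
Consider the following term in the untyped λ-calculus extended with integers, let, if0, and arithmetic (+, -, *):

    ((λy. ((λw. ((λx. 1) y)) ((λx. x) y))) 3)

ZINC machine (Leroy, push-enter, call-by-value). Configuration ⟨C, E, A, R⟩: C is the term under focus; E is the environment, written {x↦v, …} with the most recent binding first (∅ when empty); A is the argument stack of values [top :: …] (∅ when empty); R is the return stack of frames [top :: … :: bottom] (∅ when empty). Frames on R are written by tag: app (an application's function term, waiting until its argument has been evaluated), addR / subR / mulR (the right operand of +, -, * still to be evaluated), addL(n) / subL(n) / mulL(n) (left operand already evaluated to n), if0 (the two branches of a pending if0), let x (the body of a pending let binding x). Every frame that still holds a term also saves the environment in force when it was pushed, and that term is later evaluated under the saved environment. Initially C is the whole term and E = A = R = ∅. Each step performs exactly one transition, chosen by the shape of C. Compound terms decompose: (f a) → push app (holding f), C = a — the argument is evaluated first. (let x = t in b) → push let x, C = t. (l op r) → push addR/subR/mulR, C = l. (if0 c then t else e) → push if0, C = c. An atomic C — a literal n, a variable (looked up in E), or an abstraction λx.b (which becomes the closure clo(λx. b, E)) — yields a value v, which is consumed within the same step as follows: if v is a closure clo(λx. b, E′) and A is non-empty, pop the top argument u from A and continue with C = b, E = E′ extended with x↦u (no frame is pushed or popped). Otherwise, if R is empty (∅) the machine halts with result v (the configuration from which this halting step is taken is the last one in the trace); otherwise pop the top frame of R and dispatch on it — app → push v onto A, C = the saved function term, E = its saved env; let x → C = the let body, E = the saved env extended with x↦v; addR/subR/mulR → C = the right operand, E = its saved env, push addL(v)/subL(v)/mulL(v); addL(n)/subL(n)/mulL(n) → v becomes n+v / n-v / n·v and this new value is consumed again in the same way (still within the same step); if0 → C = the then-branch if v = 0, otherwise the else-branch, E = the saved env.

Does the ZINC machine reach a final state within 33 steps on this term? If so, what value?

Answer: 1

Derivation:
t=0: ⟨C=((λy. ((λw. ((λx. 1) y)) ((λx. x) y))) 3); E=∅; A=∅; R=∅⟩
t=1: ⟨C=3; E=∅; A=∅; R=[app]⟩
t=2: ⟨C=(λy. ((λw. ((λx. 1) y)) ((λx. x) y))); E=∅; A=[3]; R=∅⟩
t=3: ⟨C=((λw. ((λx. 1) y)) ((λx. x) y)); E={y↦3}; A=∅; R=∅⟩
t=4: ⟨C=((λx. x) y); E={y↦3}; A=∅; R=[app]⟩
t=5: ⟨C=y; E={y↦3}; A=∅; R=[app :: app]⟩
t=6: ⟨C=(λx. x); E={y↦3}; A=[3]; R=[app]⟩
t=7: ⟨C=x; E={x↦3, y↦3}; A=∅; R=[app]⟩
t=8: ⟨C=(λw. ((λx. 1) y)); E={y↦3}; A=[3]; R=∅⟩
t=9: ⟨C=((λx. 1) y); E={w↦3, y↦3}; A=∅; R=∅⟩
t=10: ⟨C=y; E={w↦3, y↦3}; A=∅; R=[app]⟩
t=11: ⟨C=(λx. 1); E={w↦3, y↦3}; A=[3]; R=∅⟩
t=12: ⟨C=1; E={x↦3, w↦3, y↦3}; A=∅; R=∅⟩
→ final value 1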